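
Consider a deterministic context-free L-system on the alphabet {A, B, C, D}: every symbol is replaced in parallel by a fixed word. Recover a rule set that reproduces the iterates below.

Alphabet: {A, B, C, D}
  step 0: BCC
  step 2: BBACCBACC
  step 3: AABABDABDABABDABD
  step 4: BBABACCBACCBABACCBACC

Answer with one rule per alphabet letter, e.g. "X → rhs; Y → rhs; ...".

  step 3 ⇒ step 4: AABABDABDABABDABD ⇒ B·B·A·B·A·CC·B·A·CC·B·A·B·A·CC·B·A·CC
    A ↦ B
    B ↦ A
    D ↦ CC
  step 2 ⇒ step 3: BBACCBACC ⇒ A·A·B·ABD·ABD·A·B·ABD·ABD
    C ↦ ABD

A->B, B->A, C->ABD, D->CC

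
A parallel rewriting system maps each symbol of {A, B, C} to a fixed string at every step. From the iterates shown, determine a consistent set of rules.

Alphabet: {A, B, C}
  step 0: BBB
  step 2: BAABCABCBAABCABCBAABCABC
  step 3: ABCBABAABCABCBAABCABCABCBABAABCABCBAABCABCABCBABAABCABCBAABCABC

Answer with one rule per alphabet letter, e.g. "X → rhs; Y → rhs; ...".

  step 2 ⇒ step 3: BAABCABCBAABCABCBAABCABC ⇒ ABC·BA·BA·ABC·ABC·BA·ABC·ABC·ABC·BA·BA·ABC·ABC·BA·ABC·ABC·ABC·BA·BA·ABC·ABC·BA·ABC·ABC
    A ↦ BA
    B ↦ ABC
    C ↦ ABC

A->BA, B->ABC, C->ABC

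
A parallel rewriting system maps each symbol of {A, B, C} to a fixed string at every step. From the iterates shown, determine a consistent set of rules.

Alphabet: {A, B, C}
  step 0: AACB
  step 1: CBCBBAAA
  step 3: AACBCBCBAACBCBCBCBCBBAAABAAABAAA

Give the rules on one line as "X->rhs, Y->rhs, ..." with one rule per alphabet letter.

  step 0 ⇒ step 1: AACB ⇒ CB·CB·BA·AA
    A ↦ CB
    B ↦ AA
    C ↦ BA

A->CB, B->AA, C->BA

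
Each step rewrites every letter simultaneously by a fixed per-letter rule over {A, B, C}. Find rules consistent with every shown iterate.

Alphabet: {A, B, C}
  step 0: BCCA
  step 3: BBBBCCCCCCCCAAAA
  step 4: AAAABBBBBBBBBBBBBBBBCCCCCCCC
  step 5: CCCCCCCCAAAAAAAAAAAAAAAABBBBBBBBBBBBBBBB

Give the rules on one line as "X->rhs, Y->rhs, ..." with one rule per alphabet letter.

  step 4 ⇒ step 5: AAAABBBBBBBBBBBBBBBBCCCCCCCC ⇒ CC·CC·CC·CC·A·A·A·A·A·A·A·A·A·A·A·A·A·A·A·A·BB·BB·BB·BB·BB·BB·BB·BB
    A ↦ CC
    B ↦ A
    C ↦ BB

A->CC, B->A, C->BB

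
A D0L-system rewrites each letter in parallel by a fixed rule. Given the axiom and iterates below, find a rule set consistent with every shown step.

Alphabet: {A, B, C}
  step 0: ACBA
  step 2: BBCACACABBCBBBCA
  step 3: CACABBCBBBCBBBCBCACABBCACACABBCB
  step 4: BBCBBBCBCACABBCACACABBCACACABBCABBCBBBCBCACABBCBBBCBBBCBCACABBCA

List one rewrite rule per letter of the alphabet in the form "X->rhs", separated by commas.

  step 3 ⇒ step 4: CACABBCBBBCBBBCBCACABBCACACABBCB ⇒ BB·CB·BB·CB·CA·CA·BB·CA·CA·CA·BB·CA·CA·CA·BB·CA·BB·CB·BB·CB·CA·CA·BB·CB·BB·CB·BB·CB·CA·CA·BB·CA
    A ↦ CB
    B ↦ CA
    C ↦ BB

A->CB, B->CA, C->BB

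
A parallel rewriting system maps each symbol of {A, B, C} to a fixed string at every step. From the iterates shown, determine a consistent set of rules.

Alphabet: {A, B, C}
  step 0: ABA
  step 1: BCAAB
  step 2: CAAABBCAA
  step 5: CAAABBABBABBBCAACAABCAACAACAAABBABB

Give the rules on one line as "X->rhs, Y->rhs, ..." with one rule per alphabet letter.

A->B, B->CAA, C->A

  step 1 ⇒ step 2: BCAAB ⇒ CAA·A·B·B·CAA
    A ↦ B
    B ↦ CAA
    C ↦ A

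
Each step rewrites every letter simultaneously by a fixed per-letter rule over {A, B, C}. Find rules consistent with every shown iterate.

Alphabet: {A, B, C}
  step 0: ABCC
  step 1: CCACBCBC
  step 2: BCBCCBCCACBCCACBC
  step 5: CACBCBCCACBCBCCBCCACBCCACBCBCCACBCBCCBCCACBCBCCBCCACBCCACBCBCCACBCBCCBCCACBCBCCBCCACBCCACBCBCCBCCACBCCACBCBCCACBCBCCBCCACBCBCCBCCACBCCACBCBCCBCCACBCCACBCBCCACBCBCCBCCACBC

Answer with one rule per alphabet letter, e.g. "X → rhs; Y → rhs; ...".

A->C, B->CAC, C->BC

  step 1 ⇒ step 2: CCACBCBC ⇒ BC·BC·C·BC·CAC·BC·CAC·BC
    A ↦ C
    B ↦ CAC
    C ↦ BC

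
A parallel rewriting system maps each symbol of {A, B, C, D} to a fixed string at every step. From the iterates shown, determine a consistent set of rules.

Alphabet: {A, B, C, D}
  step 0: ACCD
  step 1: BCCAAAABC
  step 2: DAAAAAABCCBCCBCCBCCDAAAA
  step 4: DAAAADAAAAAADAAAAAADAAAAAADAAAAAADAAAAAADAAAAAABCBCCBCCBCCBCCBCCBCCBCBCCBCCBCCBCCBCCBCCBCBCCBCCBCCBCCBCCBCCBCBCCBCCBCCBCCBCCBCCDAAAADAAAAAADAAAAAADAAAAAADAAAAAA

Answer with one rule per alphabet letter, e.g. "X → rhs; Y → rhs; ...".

A->BCC, B->DAA, C->AA, D->BC

  step 1 ⇒ step 2: BCCAAAABC ⇒ DAA·AA·AA·BCC·BCC·BCC·BCC·DAA·AA
    A ↦ BCC
    B ↦ DAA
    C ↦ AA
  step 0 ⇒ step 1: ACCD ⇒ BCC·AA·AA·BC
    D ↦ BC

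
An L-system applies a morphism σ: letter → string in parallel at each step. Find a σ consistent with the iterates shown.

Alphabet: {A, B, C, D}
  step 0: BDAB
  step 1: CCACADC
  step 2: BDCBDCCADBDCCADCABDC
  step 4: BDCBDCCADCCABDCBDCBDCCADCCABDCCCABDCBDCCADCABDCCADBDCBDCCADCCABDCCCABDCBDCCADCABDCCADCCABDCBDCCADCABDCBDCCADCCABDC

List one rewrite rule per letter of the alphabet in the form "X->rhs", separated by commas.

A->CAD, B->C, C->BDC, D->CA

  step 1 ⇒ step 2: CCACADC ⇒ BDC·BDC·CAD·BDC·CAD·CA·BDC
    A ↦ CAD
    C ↦ BDC
    D ↦ CA
  step 0 ⇒ step 1: BDAB ⇒ C·CA·CAD·C
    B ↦ C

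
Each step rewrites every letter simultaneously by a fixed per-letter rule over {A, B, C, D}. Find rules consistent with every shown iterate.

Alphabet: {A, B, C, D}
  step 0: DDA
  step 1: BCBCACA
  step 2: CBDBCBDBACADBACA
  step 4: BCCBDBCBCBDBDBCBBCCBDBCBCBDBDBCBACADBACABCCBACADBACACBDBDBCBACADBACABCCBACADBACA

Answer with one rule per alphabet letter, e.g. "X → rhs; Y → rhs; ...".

A->ACA, B->CB, C->DB, D->BC

  step 1 ⇒ step 2: BCBCACA ⇒ CB·DB·CB·DB·ACA·DB·ACA
    A ↦ ACA
    B ↦ CB
    C ↦ DB
  step 0 ⇒ step 1: DDA ⇒ BC·BC·ACA
    D ↦ BC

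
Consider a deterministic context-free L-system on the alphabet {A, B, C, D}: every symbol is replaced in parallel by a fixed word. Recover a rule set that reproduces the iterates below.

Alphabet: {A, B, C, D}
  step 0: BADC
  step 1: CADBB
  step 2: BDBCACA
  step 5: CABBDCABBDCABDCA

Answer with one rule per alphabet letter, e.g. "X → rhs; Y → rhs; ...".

  step 1 ⇒ step 2: CADBB ⇒ B·D·B·CA·CA
    A ↦ D
    B ↦ CA
    C ↦ B
    D ↦ B

A->D, B->CA, C->B, D->B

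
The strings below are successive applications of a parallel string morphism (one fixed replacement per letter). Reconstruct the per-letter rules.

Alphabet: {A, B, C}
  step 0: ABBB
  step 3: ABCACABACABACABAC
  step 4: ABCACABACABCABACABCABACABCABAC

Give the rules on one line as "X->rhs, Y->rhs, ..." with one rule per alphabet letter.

  step 3 ⇒ step 4: ABCACABACABACABAC ⇒ AB·C·AC·AB·AC·AB·C·AB·AC·AB·C·AB·AC·AB·C·AB·AC
    A ↦ AB
    B ↦ C
    C ↦ AC

A->AB, B->C, C->AC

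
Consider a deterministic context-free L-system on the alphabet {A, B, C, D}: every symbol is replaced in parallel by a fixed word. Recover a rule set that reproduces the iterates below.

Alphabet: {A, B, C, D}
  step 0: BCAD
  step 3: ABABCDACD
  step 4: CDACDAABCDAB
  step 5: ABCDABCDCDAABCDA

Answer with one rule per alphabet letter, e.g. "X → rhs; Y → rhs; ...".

  step 4 ⇒ step 5: CDACDAABCDAB ⇒ A·B·CD·A·B·CD·CD·A·A·B·CD·A
    A ↦ CD
    B ↦ A
    C ↦ A
    D ↦ B

A->CD, B->A, C->A, D->B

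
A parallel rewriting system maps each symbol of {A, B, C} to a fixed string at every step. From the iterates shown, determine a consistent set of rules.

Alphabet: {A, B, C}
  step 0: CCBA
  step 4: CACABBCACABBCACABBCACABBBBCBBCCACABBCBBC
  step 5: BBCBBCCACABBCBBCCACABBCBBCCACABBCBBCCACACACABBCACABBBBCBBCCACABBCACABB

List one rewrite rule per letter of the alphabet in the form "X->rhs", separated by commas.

A->C, B->CA, C->BB

  step 4 ⇒ step 5: CACABBCACABBCACABBCACABBBBCBBCCACABBCBBC ⇒ BB·C·BB·C·CA·CA·BB·C·BB·C·CA·CA·BB·C·BB·C·CA·CA·BB·C·BB·C·CA·CA·CA·CA·BB·CA·CA·BB·BB·C·BB·C·CA·CA·BB·CA·CA·BB
    A ↦ C
    B ↦ CA
    C ↦ BB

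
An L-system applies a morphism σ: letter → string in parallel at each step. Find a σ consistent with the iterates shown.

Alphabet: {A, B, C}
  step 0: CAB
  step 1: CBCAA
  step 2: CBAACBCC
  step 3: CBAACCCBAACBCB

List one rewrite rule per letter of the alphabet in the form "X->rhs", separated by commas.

  step 2 ⇒ step 3: CBAACBCC ⇒ CB·AA·C·C·CB·AA·CB·CB
    A ↦ C
    B ↦ AA
    C ↦ CB

A->C, B->AA, C->CB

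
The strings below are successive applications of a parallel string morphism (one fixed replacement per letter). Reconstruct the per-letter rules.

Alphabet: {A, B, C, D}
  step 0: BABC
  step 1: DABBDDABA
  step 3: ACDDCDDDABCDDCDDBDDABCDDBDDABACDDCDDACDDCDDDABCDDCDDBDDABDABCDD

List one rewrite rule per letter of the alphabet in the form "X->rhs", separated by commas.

  step 0 ⇒ step 1: BABC ⇒ DAB·BD·DAB·A
    A ↦ BD
    B ↦ DAB
    C ↦ A
    D ↦ CDD  (constrained at step 1)

A->BD, B->DAB, C->A, D->CDD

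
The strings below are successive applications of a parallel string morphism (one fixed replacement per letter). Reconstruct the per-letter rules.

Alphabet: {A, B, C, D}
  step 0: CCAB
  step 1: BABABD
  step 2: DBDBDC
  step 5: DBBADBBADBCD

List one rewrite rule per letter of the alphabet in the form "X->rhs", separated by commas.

A->B, B->D, C->BA, D->C

  step 1 ⇒ step 2: BABABD ⇒ D·B·D·B·D·C
    A ↦ B
    B ↦ D
    D ↦ C
  step 0 ⇒ step 1: CCAB ⇒ BA·BA·B·D
    C ↦ BA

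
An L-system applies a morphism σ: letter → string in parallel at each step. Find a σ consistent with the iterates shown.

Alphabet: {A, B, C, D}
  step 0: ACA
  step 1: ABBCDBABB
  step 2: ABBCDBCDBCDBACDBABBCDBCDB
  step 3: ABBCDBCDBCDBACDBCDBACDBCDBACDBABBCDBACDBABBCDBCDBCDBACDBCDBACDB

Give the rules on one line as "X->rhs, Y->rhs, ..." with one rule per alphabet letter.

A->ABB, B->CDB, C->CDB, D->A

  step 2 ⇒ step 3: ABBCDBCDBCDBACDBABBCDBCDB ⇒ ABB·CDB·CDB·CDB·A·CDB·CDB·A·CDB·CDB·A·CDB·ABB·CDB·A·CDB·ABB·CDB·CDB·CDB·A·CDB·CDB·A·CDB
    A ↦ ABB
    B ↦ CDB
    C ↦ CDB
    D ↦ A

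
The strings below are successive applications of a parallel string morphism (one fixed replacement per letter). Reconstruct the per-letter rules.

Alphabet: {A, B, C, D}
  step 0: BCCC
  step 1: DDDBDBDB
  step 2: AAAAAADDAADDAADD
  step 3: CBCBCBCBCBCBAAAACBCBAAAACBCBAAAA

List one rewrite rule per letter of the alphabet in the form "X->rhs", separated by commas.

A->CB, B->DD, C->DB, D->AA

  step 2 ⇒ step 3: AAAAAADDAADDAADD ⇒ CB·CB·CB·CB·CB·CB·AA·AA·CB·CB·AA·AA·CB·CB·AA·AA
    A ↦ CB
    D ↦ AA
  step 0 ⇒ step 1: BCCC ⇒ DD·DB·DB·DB
    B ↦ DD
  step 0 ⇒ step 1: BCCC ⇒ DD·DB·DB·DB
    C ↦ DB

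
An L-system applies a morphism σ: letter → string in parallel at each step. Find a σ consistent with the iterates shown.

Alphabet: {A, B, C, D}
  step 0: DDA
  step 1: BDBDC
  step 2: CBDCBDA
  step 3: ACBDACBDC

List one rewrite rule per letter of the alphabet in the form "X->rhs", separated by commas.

  step 2 ⇒ step 3: CBDCBDA ⇒ A·C·BD·A·C·BD·C
    A ↦ C
    B ↦ C
    C ↦ A
    D ↦ BD

A->C, B->C, C->A, D->BD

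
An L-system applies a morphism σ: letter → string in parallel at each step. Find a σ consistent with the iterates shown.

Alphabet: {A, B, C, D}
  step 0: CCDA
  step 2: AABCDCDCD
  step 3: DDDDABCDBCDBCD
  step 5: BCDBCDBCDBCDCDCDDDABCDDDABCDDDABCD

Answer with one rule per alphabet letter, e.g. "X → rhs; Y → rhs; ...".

A->DD, B->A, C->B, D->CD

  step 2 ⇒ step 3: AABCDCDCD ⇒ DD·DD·A·B·CD·B·CD·B·CD
    A ↦ DD
    B ↦ A
    C ↦ B
    D ↦ CD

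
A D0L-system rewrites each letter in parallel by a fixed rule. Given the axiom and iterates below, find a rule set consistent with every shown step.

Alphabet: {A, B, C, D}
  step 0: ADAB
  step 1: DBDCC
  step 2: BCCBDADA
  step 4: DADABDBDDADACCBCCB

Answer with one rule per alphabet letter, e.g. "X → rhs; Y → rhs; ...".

A->D, B->CC, C->DA, D->B

  step 1 ⇒ step 2: DBDCC ⇒ B·CC·B·DA·DA
    B ↦ CC
    C ↦ DA
    D ↦ B
  step 0 ⇒ step 1: ADAB ⇒ D·B·D·CC
    A ↦ D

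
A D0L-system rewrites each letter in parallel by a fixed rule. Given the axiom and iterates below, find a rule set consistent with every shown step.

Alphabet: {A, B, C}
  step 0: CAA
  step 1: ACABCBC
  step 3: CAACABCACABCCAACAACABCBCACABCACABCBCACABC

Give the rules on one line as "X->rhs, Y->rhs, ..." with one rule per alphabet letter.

A->BC, B->CA, C->ACA

  step 0 ⇒ step 1: CAA ⇒ ACA·BC·BC
    A ↦ BC
    C ↦ ACA
    B ↦ CA  (constrained at step 1)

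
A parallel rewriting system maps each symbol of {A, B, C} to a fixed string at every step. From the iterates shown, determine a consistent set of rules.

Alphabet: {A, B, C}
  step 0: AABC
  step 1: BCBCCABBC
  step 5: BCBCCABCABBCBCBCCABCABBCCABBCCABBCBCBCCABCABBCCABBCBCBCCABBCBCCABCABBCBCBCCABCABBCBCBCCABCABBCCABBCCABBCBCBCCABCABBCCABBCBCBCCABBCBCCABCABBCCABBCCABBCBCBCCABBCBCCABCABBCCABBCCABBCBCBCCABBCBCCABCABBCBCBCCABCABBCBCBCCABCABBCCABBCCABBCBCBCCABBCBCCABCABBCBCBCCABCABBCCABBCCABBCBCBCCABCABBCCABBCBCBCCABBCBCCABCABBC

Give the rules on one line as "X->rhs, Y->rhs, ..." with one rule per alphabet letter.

  step 0 ⇒ step 1: AABC ⇒ BC·BC·CAB·BC
    A ↦ BC
    B ↦ CAB
    C ↦ BC

A->BC, B->CAB, C->BC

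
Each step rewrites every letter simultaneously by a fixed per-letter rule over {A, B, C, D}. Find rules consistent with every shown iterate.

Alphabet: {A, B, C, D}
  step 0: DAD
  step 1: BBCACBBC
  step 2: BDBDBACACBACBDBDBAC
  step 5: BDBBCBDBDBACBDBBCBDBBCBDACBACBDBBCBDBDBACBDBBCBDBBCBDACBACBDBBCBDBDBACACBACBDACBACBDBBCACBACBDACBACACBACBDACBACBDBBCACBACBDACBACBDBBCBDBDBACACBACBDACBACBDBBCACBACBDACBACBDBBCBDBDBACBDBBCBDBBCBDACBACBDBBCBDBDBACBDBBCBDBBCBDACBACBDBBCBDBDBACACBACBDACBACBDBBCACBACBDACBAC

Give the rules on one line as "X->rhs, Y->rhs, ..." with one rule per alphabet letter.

  step 1 ⇒ step 2: BBCACBBC ⇒ BD·BD·BAC·AC·BAC·BD·BD·BAC
    A ↦ AC
    B ↦ BD
    C ↦ BAC
  step 0 ⇒ step 1: DAD ⇒ BBC·AC·BBC
    D ↦ BBC

A->AC, B->BD, C->BAC, D->BBC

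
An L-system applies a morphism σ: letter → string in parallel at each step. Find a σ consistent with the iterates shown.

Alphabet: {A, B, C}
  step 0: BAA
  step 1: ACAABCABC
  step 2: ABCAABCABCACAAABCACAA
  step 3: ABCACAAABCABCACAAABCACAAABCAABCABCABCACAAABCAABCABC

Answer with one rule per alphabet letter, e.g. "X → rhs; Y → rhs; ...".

A->ABC, B->ACA, C->A

  step 2 ⇒ step 3: ABCAABCABCACAAABCACAA ⇒ ABC·ACA·A·ABC·ABC·ACA·A·ABC·ACA·A·ABC·A·ABC·ABC·ABC·ACA·A·ABC·A·ABC·ABC
    A ↦ ABC
    B ↦ ACA
    C ↦ A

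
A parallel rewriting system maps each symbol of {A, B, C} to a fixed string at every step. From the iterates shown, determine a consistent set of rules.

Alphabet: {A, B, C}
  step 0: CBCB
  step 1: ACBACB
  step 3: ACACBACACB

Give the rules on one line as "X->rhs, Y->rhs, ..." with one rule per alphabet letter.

  step 0 ⇒ step 1: CBCB ⇒ A·CB·A·CB
    B ↦ CB
    C ↦ A
    A ↦ C  (constrained at step 1)

A->C, B->CB, C->A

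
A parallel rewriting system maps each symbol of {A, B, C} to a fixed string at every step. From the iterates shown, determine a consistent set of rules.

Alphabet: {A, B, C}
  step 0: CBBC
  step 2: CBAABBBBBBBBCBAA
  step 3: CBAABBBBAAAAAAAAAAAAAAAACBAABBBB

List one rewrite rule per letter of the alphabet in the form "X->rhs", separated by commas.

A->BB, B->AA, C->CB

  step 2 ⇒ step 3: CBAABBBBBBBBCBAA ⇒ CB·AA·BB·BB·AA·AA·AA·AA·AA·AA·AA·AA·CB·AA·BB·BB
    A ↦ BB
    B ↦ AA
    C ↦ CB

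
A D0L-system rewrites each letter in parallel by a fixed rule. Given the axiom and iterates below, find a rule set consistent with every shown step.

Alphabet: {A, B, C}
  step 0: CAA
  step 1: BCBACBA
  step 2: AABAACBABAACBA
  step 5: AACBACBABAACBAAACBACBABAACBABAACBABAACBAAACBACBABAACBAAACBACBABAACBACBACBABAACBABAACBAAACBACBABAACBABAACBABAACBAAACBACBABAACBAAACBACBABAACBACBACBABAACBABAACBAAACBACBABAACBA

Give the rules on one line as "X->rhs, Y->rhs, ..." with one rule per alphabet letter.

  step 1 ⇒ step 2: BCBACBA ⇒ AA·B·AA·CBA·B·AA·CBA
    A ↦ CBA
    B ↦ AA
    C ↦ B

A->CBA, B->AA, C->B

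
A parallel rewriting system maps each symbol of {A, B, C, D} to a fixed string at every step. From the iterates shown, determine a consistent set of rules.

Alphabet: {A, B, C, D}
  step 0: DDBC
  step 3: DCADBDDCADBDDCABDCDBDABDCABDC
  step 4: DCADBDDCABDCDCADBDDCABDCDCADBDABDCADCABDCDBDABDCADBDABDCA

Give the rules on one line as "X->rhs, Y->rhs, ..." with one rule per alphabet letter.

A->DBD, B->AB, C->A, D->DC

  step 3 ⇒ step 4: DCADBDDCADBDDCABDCDBDABDCABDC ⇒ DC·A·DBD·DC·AB·DC·DC·A·DBD·DC·AB·DC·DC·A·DBD·AB·DC·A·DC·AB·DC·DBD·AB·DC·A·DBD·AB·DC·A
    A ↦ DBD
    B ↦ AB
    C ↦ A
    D ↦ DC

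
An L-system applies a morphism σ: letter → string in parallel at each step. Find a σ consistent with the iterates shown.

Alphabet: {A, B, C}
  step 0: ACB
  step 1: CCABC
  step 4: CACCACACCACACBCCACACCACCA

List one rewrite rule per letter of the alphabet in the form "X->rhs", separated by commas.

A->C, B->BC, C->CA

  step 0 ⇒ step 1: ACB ⇒ C·CA·BC
    A ↦ C
    B ↦ BC
    C ↦ CA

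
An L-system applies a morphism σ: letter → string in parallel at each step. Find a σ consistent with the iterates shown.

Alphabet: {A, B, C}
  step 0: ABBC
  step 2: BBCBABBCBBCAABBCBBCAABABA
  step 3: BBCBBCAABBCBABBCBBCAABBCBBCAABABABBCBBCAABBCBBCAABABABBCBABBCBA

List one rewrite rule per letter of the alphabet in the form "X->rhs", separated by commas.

  step 2 ⇒ step 3: BBCBABBCBBCAABBCBBCAABABA ⇒ BBC·BBC·AA·BBC·BA·BBC·BBC·AA·BBC·BBC·AA·BA·BA·BBC·BBC·AA·BBC·BBC·AA·BA·BA·BBC·BA·BBC·BA
    A ↦ BA
    B ↦ BBC
    C ↦ AA

A->BA, B->BBC, C->AA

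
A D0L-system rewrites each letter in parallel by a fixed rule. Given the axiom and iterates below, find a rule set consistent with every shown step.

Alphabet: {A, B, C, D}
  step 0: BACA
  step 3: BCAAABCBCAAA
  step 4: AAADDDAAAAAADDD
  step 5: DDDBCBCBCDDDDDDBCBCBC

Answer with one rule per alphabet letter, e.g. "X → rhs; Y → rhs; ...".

  step 4 ⇒ step 5: AAADDDAAAAAADDD ⇒ D·D·D·BC·BC·BC·D·D·D·D·D·D·BC·BC·BC
    A ↦ D
    D ↦ BC
  step 3 ⇒ step 4: BCAAABCBCAAA ⇒ A·AA·D·D·D·A·AA·A·AA·D·D·D
    B ↦ A
  step 3 ⇒ step 4: BCAAABCBCAAA ⇒ A·AA·D·D·D·A·AA·A·AA·D·D·D
    C ↦ AA

A->D, B->A, C->AA, D->BC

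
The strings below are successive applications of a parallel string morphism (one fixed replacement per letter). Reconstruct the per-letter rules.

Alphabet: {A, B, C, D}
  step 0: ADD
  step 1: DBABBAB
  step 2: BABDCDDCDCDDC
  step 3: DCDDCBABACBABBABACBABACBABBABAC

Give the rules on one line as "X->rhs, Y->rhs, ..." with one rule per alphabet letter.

A->D, B->DC, C->AC, D->BAB

  step 2 ⇒ step 3: BABDCDDCDCDDC ⇒ DC·D·DC·BAB·AC·BAB·BAB·AC·BAB·AC·BAB·BAB·AC
    A ↦ D
    B ↦ DC
    C ↦ AC
    D ↦ BAB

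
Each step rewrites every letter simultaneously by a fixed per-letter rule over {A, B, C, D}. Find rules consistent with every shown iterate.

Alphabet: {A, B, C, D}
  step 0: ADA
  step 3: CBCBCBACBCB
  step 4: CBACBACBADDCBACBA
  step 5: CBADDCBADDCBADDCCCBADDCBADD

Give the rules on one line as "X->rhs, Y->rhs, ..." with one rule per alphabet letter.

A->DD, B->A, C->CB, D->C

  step 4 ⇒ step 5: CBACBACBADDCBACBA ⇒ CB·A·DD·CB·A·DD·CB·A·DD·C·C·CB·A·DD·CB·A·DD
    A ↦ DD
    B ↦ A
    C ↦ CB
    D ↦ C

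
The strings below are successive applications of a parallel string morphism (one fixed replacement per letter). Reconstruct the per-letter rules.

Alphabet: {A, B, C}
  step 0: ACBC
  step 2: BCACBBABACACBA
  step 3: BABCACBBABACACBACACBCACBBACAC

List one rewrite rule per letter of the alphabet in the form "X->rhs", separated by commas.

  step 2 ⇒ step 3: BCACBBABACACBA ⇒ BA·B·CAC·B·BA·BA·CAC·BA·CAC·B·CAC·B·BA·CAC
    A ↦ CAC
    B ↦ BA
    C ↦ B

A->CAC, B->BA, C->B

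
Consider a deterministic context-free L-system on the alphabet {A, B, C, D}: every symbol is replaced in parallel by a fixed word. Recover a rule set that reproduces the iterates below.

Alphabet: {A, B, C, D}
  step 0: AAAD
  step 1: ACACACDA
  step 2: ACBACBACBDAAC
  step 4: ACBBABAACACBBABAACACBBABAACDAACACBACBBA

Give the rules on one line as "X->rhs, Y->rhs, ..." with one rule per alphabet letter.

  step 1 ⇒ step 2: ACACACDA ⇒ AC·B·AC·B·AC·B·DA·AC
    A ↦ AC
    C ↦ B
    D ↦ DA
    B ↦ BA  (constrained at step 2)

A->AC, B->BA, C->B, D->DA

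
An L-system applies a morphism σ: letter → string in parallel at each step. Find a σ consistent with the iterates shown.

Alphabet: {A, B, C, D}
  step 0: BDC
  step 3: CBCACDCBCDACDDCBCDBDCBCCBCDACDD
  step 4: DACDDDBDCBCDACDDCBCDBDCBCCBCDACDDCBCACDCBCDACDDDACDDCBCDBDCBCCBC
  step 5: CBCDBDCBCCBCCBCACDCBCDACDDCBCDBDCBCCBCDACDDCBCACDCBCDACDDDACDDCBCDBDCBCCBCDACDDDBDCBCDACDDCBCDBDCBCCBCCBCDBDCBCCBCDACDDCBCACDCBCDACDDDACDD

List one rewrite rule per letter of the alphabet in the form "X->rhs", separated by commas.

A->DB, B->ACD, C->D, D->CBC

  step 4 ⇒ step 5: DACDDDBDCBCDACDDCBCDBDCBCCBCDACDDCBCACDCBCDACDDDACDDCBCDBDCBCCBC ⇒ CBC·DB·D·CBC·CBC·CBC·ACD·CBC·D·ACD·D·CBC·DB·D·CBC·CBC·D·ACD·D·CBC·ACD·CBC·D·ACD·D·D·ACD·D·CBC·DB·D·CBC·CBC·D·ACD·D·DB·D·CBC·D·ACD·D·CBC·DB·D·CBC·CBC·CBC·DB·D·CBC·CBC·D·ACD·D·CBC·ACD·CBC·D·ACD·D·D·ACD·D
    A ↦ DB
    B ↦ ACD
    C ↦ D
    D ↦ CBC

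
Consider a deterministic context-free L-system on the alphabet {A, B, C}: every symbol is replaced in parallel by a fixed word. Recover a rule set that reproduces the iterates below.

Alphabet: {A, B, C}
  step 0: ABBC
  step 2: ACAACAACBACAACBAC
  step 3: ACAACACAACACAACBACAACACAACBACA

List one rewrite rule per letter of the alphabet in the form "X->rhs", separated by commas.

  step 2 ⇒ step 3: ACAACAACBACAACBAC ⇒ AC·A·AC·AC·A·AC·AC·A·ACB·AC·A·AC·AC·A·ACB·AC·A
    A ↦ AC
    B ↦ ACB
    C ↦ A

A->AC, B->ACB, C->A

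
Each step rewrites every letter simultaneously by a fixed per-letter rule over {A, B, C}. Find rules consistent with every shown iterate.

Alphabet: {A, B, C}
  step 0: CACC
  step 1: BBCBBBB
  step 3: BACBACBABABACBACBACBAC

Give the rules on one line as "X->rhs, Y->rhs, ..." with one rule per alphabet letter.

A->C, B->BA, C->BB

  step 0 ⇒ step 1: CACC ⇒ BB·C·BB·BB
    A ↦ C
    C ↦ BB
    B ↦ BA  (constrained at step 1)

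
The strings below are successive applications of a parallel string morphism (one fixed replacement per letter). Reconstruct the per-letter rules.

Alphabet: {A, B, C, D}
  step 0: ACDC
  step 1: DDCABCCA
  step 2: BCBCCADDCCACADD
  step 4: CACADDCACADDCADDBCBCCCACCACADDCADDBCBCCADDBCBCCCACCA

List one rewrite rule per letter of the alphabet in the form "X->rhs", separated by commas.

A->DD, B->C, C->CA, D->BC

  step 1 ⇒ step 2: DDCABCCA ⇒ BC·BC·CA·DD·C·CA·CA·DD
    A ↦ DD
    B ↦ C
    C ↦ CA
    D ↦ BC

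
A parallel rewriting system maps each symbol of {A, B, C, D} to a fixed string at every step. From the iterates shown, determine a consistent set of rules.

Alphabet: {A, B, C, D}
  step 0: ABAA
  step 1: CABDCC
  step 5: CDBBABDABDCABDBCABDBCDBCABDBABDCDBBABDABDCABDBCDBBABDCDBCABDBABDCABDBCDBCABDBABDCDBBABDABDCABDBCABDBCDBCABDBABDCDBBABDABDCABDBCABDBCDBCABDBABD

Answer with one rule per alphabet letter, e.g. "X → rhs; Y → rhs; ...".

  step 0 ⇒ step 1: ABAA ⇒ C·ABD·C·C
    A ↦ C
    B ↦ ABD
    C ↦ CDB  (constrained at step 1)
    D ↦ B  (constrained at step 1)

A->C, B->ABD, C->CDB, D->B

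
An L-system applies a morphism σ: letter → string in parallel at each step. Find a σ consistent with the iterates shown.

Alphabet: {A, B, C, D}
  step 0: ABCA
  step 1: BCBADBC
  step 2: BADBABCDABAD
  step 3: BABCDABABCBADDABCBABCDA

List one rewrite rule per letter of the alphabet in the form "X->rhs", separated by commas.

A->BC, B->BA, C->D, D->DA

  step 2 ⇒ step 3: BADBABCDABAD ⇒ BA·BC·DA·BA·BC·BA·D·DA·BC·BA·BC·DA
    A ↦ BC
    B ↦ BA
    C ↦ D
    D ↦ DA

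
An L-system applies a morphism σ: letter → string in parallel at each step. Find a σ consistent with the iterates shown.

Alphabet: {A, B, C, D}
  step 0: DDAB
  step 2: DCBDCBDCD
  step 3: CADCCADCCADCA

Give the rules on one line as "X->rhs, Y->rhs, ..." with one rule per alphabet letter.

  step 2 ⇒ step 3: DCBDCBDCD ⇒ CA·D·C·CA·D·C·CA·D·CA
    B ↦ C
    C ↦ D
    D ↦ CA
    A ↦ CB  (constrained at step 0)

A->CB, B->C, C->D, D->CA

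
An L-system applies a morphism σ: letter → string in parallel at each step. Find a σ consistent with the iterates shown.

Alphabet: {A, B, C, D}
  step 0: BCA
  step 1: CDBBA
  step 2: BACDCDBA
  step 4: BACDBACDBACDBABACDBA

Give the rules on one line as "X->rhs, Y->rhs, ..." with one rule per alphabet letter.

  step 1 ⇒ step 2: CDBBA ⇒ B·A·CD·CD·BA
    A ↦ BA
    B ↦ CD
    C ↦ B
    D ↦ A

A->BA, B->CD, C->B, D->A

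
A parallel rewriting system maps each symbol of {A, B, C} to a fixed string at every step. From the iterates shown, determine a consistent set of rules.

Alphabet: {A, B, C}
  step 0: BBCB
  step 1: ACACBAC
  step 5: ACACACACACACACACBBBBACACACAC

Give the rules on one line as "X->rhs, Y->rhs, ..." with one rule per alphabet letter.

A->B, B->AC, C->B

  step 0 ⇒ step 1: BBCB ⇒ AC·AC·B·AC
    B ↦ AC
    C ↦ B
    A ↦ B  (constrained at step 1)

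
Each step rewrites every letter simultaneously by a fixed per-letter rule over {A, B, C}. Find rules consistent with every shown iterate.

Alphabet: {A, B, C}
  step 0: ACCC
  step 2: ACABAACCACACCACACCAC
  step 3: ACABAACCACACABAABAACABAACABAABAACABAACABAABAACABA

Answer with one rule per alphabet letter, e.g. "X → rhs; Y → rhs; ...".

  step 2 ⇒ step 3: ACABAACCACACCACACCAC ⇒ AC·ABA·AC·C·AC·AC·ABA·ABA·AC·ABA·AC·ABA·ABA·AC·ABA·AC·ABA·ABA·AC·ABA
    A ↦ AC
    B ↦ C
    C ↦ ABA

A->AC, B->C, C->ABA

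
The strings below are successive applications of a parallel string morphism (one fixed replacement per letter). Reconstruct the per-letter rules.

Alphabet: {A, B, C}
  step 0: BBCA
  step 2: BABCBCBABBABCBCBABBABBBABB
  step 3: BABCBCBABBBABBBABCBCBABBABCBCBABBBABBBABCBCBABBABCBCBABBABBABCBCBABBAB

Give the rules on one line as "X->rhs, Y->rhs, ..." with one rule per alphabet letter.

A->CBC, B->BAB, C->B

  step 2 ⇒ step 3: BABCBCBABBABCBCBABBABBBABB ⇒ BAB·CBC·BAB·B·BAB·B·BAB·CBC·BAB·BAB·CBC·BAB·B·BAB·B·BAB·CBC·BAB·BAB·CBC·BAB·BAB·BAB·CBC·BAB·BAB
    A ↦ CBC
    B ↦ BAB
    C ↦ B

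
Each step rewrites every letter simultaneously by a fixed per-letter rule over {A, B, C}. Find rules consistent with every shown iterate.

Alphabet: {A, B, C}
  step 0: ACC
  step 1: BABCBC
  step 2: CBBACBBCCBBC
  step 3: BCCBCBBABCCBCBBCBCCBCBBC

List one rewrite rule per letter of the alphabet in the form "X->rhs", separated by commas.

A->BA, B->CB, C->BC

  step 2 ⇒ step 3: CBBACBBCCBBC ⇒ BC·CB·CB·BA·BC·CB·CB·BC·BC·CB·CB·BC
    A ↦ BA
    B ↦ CB
    C ↦ BC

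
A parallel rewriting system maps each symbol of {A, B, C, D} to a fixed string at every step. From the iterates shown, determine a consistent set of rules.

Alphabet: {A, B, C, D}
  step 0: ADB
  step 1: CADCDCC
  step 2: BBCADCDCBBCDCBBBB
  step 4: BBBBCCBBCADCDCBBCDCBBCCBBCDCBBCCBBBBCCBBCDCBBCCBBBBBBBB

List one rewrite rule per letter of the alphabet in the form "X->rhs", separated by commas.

A->CAD, B->C, C->BB, D->CDC

  step 1 ⇒ step 2: CADCDCC ⇒ BB·CAD·CDC·BB·CDC·BB·BB
    A ↦ CAD
    C ↦ BB
    D ↦ CDC
  step 0 ⇒ step 1: ADB ⇒ CAD·CDC·C
    B ↦ C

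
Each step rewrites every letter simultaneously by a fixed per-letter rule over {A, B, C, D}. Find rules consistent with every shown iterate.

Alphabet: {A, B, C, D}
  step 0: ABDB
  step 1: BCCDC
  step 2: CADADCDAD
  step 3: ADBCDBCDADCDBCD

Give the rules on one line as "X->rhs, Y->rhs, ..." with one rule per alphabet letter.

  step 2 ⇒ step 3: CADADCDAD ⇒ AD·B·CD·B·CD·AD·CD·B·CD
    A ↦ B
    C ↦ AD
    D ↦ CD
  step 0 ⇒ step 1: ABDB ⇒ B·C·CD·C
    B ↦ C

A->B, B->C, C->AD, D->CD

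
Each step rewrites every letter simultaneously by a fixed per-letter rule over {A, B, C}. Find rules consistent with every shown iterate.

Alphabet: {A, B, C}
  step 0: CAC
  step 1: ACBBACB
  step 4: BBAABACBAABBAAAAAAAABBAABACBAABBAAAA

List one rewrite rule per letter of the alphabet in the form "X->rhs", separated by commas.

  step 0 ⇒ step 1: CAC ⇒ ACB·B·ACB
    A ↦ B
    C ↦ ACB
    B ↦ AA  (constrained at step 1)

A->B, B->AA, C->ACB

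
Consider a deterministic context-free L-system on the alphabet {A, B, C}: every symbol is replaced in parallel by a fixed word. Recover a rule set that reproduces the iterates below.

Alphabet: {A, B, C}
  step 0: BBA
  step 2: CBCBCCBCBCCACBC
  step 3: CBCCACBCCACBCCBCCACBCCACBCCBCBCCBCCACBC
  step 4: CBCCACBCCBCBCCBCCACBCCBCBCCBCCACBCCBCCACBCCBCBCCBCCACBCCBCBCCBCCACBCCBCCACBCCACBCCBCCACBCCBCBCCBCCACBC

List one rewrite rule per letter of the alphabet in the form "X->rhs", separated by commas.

A->BC, B->CA, C->CBC

  step 3 ⇒ step 4: CBCCACBCCACBCCBCCACBCCACBCCBCBCCBCCACBC ⇒ CBC·CA·CBC·CBC·BC·CBC·CA·CBC·CBC·BC·CBC·CA·CBC·CBC·CA·CBC·CBC·BC·CBC·CA·CBC·CBC·BC·CBC·CA·CBC·CBC·CA·CBC·CA·CBC·CBC·CA·CBC·CBC·BC·CBC·CA·CBC
    A ↦ BC
    B ↦ CA
    C ↦ CBC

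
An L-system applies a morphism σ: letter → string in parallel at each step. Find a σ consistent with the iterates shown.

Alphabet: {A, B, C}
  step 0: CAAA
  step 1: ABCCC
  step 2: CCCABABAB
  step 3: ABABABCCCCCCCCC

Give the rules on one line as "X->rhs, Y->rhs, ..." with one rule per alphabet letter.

A->C, B->CC, C->AB

  step 2 ⇒ step 3: CCCABABAB ⇒ AB·AB·AB·C·CC·C·CC·C·CC
    A ↦ C
    B ↦ CC
    C ↦ AB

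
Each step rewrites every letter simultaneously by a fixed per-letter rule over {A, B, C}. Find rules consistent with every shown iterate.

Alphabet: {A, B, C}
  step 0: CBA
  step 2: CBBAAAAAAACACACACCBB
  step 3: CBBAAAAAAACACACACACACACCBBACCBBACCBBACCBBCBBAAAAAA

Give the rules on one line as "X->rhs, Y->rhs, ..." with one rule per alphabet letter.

A->AC, B->AAA, C->CBB

  step 2 ⇒ step 3: CBBAAAAAAACACACACCBB ⇒ CBB·AAA·AAA·AC·AC·AC·AC·AC·AC·AC·CBB·AC·CBB·AC·CBB·AC·CBB·CBB·AAA·AAA
    A ↦ AC
    B ↦ AAA
    C ↦ CBB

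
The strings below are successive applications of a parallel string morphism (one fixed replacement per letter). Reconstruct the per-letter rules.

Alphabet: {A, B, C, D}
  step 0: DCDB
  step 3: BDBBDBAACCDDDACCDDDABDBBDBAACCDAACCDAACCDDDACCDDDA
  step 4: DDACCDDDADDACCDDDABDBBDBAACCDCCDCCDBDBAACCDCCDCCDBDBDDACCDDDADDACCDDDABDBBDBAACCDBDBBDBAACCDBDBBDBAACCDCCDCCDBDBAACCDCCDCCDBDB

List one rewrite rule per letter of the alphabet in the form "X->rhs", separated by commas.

A->BDB, B->DDA, C->A, D->CCD

  step 3 ⇒ step 4: BDBBDBAACCDDDACCDDDABDBBDBAACCDAACCDAACCDDDACCDDDA ⇒ DDA·CCD·DDA·DDA·CCD·DDA·BDB·BDB·A·A·CCD·CCD·CCD·BDB·A·A·CCD·CCD·CCD·BDB·DDA·CCD·DDA·DDA·CCD·DDA·BDB·BDB·A·A·CCD·BDB·BDB·A·A·CCD·BDB·BDB·A·A·CCD·CCD·CCD·BDB·A·A·CCD·CCD·CCD·BDB
    A ↦ BDB
    B ↦ DDA
    C ↦ A
    D ↦ CCD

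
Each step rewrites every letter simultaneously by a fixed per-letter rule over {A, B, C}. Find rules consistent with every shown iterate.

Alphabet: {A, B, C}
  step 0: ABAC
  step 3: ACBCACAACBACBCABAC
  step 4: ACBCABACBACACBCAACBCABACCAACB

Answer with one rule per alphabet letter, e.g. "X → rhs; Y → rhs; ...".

A->AC, B->CA, C->B

  step 3 ⇒ step 4: ACBCACAACBACBCABAC ⇒ AC·B·CA·B·AC·B·AC·AC·B·CA·AC·B·CA·B·AC·CA·AC·B
    A ↦ AC
    B ↦ CA
    C ↦ B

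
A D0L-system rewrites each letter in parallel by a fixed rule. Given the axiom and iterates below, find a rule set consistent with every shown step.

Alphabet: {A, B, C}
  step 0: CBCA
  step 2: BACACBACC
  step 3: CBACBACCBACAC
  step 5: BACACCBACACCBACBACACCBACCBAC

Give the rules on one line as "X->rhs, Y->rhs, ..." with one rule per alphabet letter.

  step 2 ⇒ step 3: BACACBACC ⇒ C·B·AC·B·AC·C·B·AC·AC
    A ↦ B
    B ↦ C
    C ↦ AC

A->B, B->C, C->AC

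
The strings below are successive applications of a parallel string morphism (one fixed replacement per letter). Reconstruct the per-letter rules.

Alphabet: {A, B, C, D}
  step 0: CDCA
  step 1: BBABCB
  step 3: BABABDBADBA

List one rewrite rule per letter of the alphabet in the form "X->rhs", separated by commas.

A->CB, B->D, C->B, D->BA

  step 0 ⇒ step 1: CDCA ⇒ B·BA·B·CB
    A ↦ CB
    C ↦ B
    D ↦ BA
    B ↦ D  (constrained at step 1)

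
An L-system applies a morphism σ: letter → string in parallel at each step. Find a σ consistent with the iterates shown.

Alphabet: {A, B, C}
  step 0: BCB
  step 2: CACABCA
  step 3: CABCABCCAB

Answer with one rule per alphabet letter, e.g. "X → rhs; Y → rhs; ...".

A->B, B->C, C->CA

  step 2 ⇒ step 3: CACABCA ⇒ CA·B·CA·B·C·CA·B
    A ↦ B
    B ↦ C
    C ↦ CA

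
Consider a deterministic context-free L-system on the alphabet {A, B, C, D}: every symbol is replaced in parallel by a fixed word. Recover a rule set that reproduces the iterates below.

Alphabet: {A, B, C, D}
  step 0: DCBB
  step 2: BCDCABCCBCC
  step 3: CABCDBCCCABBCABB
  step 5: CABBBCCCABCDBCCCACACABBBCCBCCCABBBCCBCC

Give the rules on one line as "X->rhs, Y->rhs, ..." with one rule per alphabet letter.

A->CC, B->CA, C->B, D->CD

  step 2 ⇒ step 3: BCDCABCCBCC ⇒ CA·B·CD·B·CC·CA·B·B·CA·B·B
    A ↦ CC
    B ↦ CA
    C ↦ B
    D ↦ CD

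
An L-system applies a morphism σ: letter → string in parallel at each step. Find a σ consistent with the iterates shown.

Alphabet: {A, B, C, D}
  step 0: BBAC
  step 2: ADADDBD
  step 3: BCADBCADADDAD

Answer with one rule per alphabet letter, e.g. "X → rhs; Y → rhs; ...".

A->BC, B->D, C->B, D->AD

  step 2 ⇒ step 3: ADADDBD ⇒ BC·AD·BC·AD·AD·D·AD
    A ↦ BC
    B ↦ D
    D ↦ AD
    C ↦ B  (constrained at step 0)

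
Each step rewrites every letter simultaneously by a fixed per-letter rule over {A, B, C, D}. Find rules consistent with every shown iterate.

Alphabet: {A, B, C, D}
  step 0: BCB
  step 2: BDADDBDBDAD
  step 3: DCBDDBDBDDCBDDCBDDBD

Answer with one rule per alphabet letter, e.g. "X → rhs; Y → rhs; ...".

A->D, B->DC, C->AD, D->BD

  step 2 ⇒ step 3: BDADDBDBDAD ⇒ DC·BD·D·BD·BD·DC·BD·DC·BD·D·BD
    A ↦ D
    B ↦ DC
    D ↦ BD
    C ↦ AD  (constrained at step 0)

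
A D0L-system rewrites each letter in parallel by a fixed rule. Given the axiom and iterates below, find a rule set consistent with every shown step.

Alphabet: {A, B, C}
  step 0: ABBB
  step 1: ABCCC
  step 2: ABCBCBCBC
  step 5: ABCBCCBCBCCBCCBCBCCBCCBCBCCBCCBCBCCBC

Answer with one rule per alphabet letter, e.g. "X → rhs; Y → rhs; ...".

A->AB, B->C, C->BC

  step 1 ⇒ step 2: ABCCC ⇒ AB·C·BC·BC·BC
    A ↦ AB
    B ↦ C
    C ↦ BC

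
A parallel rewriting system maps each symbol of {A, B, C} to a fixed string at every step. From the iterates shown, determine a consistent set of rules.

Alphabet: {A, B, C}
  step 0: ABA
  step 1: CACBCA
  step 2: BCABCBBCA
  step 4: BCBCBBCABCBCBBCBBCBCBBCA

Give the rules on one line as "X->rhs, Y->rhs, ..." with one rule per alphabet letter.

  step 1 ⇒ step 2: CACBCA ⇒ B·CA·B·CB·B·CA
    A ↦ CA
    B ↦ CB
    C ↦ B

A->CA, B->CB, C->B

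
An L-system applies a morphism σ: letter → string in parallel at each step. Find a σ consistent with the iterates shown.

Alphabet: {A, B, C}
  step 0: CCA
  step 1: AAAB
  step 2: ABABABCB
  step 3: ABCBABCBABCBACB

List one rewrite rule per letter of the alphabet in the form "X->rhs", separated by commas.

  step 2 ⇒ step 3: ABABABCB ⇒ AB·CB·AB·CB·AB·CB·A·CB
    A ↦ AB
    B ↦ CB
    C ↦ A

A->AB, B->CB, C->A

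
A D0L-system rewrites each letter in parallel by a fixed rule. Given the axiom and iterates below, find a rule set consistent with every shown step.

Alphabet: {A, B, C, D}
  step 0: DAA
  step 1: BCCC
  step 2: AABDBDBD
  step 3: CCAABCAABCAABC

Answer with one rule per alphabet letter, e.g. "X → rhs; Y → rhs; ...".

  step 2 ⇒ step 3: AABDBDBD ⇒ C·C·AA·BC·AA·BC·AA·BC
    A ↦ C
    B ↦ AA
    D ↦ BC
  step 1 ⇒ step 2: BCCC ⇒ AA·BD·BD·BD
    C ↦ BD

A->C, B->AA, C->BD, D->BC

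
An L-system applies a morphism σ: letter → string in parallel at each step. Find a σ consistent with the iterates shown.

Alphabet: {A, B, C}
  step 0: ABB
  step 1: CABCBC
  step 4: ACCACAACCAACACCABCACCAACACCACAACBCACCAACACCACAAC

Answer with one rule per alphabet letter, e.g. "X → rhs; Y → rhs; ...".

  step 0 ⇒ step 1: ABB ⇒ CA·BC·BC
    A ↦ CA
    B ↦ BC
    C ↦ AC  (constrained at step 1)

A->CA, B->BC, C->AC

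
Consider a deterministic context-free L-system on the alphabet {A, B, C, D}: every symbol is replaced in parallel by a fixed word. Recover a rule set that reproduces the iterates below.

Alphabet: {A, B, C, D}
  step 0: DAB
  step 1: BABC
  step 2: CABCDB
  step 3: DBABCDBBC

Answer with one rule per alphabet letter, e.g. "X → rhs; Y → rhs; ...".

  step 2 ⇒ step 3: CABCDB ⇒ DB·AB·C·DB·B·C
    A ↦ AB
    B ↦ C
    C ↦ DB
    D ↦ B

A->AB, B->C, C->DB, D->B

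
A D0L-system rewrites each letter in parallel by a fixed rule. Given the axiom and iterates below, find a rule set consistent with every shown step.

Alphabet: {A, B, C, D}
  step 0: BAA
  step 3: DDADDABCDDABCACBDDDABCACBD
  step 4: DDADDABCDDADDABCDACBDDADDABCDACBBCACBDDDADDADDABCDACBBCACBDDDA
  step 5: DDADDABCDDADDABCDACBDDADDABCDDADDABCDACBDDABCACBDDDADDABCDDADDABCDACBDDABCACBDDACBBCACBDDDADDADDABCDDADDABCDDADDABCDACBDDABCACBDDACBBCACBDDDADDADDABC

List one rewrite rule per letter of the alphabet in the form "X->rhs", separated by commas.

A->BC, B->D, C->ACB, D->DDA

  step 4 ⇒ step 5: DDADDABCDDADDABCDACBDDADDABCDACBBCACBDDDADDADDABCDACBBCACBDDDA ⇒ DDA·DDA·BC·DDA·DDA·BC·D·ACB·DDA·DDA·BC·DDA·DDA·BC·D·ACB·DDA·BC·ACB·D·DDA·DDA·BC·DDA·DDA·BC·D·ACB·DDA·BC·ACB·D·D·ACB·BC·ACB·D·DDA·DDA·DDA·BC·DDA·DDA·BC·DDA·DDA·BC·D·ACB·DDA·BC·ACB·D·D·ACB·BC·ACB·D·DDA·DDA·DDA·BC
    A ↦ BC
    B ↦ D
    C ↦ ACB
    D ↦ DDA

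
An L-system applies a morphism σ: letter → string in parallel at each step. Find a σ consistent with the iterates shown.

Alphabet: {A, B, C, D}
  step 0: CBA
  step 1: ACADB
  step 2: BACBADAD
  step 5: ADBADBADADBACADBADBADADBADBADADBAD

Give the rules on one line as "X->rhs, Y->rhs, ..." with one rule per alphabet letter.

A->B, B->AD, C->AC, D->AD

  step 1 ⇒ step 2: ACADB ⇒ B·AC·B·AD·AD
    A ↦ B
    B ↦ AD
    C ↦ AC
    D ↦ AD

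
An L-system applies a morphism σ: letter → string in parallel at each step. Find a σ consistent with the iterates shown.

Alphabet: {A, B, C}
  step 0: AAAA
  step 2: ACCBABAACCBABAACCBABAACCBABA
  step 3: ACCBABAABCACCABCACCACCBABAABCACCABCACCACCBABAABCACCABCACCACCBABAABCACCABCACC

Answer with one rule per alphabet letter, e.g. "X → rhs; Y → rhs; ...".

A->ACC, B->ABC, C->BA

  step 2 ⇒ step 3: ACCBABAACCBABAACCBABAACCBABA ⇒ ACC·BA·BA·ABC·ACC·ABC·ACC·ACC·BA·BA·ABC·ACC·ABC·ACC·ACC·BA·BA·ABC·ACC·ABC·ACC·ACC·BA·BA·ABC·ACC·ABC·ACC
    A ↦ ACC
    B ↦ ABC
    C ↦ BA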